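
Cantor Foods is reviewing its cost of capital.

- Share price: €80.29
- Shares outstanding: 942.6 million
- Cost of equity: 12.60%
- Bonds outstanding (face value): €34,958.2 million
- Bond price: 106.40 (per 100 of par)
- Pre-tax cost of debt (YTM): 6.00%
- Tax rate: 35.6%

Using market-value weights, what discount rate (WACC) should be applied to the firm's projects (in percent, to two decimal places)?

9.72%

Market value of equity E = 80.29 × 942.6m = 75681.354m. Market value of debt D = 34958.2m × 106.4/100 = 37195.5248m.
Total capital V = 75681.354 + 37195.5248 = 112876.8788.
Equity: weight = 75681.354/112876.8788 = 0.6705; cost = 12.6%.
Bonds outstanding: weight = 37195.5248/112876.8788 = 0.3295; after-tax cost = 6% × (1 − 35.6%) = 3.8640%.
WACC = 0.6705 × 12.6000% + 0.3295 × 3.8640% = 9.7213%.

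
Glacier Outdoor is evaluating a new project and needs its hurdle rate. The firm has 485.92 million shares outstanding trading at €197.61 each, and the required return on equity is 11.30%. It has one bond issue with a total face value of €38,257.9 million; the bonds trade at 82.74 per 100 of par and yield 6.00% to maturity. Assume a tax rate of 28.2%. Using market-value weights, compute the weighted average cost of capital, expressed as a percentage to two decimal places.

Market value of equity E = 197.61 × 485.92m = 96022.6512m. Market value of debt D = 38257.9m × 82.74/100 = 31654.58646m.
Total capital V = 96022.6512 + 31654.58646 = 127677.23766.
Equity: weight = 96022.6512/127677.23766 = 0.7521; cost = 11.3%.
Bonds outstanding: weight = 31654.58646/127677.23766 = 0.2479; after-tax cost = 6% × (1 − 28.2%) = 4.3080%.
WACC = 0.7521 × 11.3000% + 0.2479 × 4.3080% = 9.5665%.

9.57%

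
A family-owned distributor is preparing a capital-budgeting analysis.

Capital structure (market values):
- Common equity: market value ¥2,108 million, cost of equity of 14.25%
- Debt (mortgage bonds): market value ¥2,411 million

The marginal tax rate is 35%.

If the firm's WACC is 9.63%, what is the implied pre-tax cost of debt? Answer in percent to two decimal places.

Total capital V = 2108 + 2411 = 4519.
Equity weight = 2108/4519 = 0.4665.
Mortgage bonds weight = 2411/4519 = 0.5335.
Equity contribution = 0.4665 × 14.25% = 6.6473%.
Remaining for debt = 9.63% − 6.6473% = 2.9827%.
Rd × (1 − 35%) × 0.5335 = 2.9827%  ⇒  Rd = 8.6009%.

8.60%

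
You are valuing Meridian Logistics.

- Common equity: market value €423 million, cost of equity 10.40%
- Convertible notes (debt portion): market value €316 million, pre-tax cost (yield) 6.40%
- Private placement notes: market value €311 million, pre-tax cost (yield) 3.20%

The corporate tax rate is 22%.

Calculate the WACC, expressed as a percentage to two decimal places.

Total capital V = 423 + 316 + 311 = 1050.
Equity: weight = 423/1050 = 0.4029; cost = 10.4%.
Convertible notes (debt portion): weight = 316/1050 = 0.3010; after-tax cost = 6.4% × (1 − 22%) = 4.9920%.
Private placement notes: weight = 311/1050 = 0.2962; after-tax cost = 3.2% × (1 − 22%) = 2.4960%.
WACC = 0.4029 × 10.4000% + 0.3010 × 4.9920% + 0.2962 × 2.4960% = 6.4314%.

6.43%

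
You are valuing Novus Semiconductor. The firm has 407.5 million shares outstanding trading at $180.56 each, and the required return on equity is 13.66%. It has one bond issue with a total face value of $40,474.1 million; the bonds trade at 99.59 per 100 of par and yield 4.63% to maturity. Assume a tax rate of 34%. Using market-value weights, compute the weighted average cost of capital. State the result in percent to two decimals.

9.91%

Market value of equity E = 180.56 × 407.5m = 73578.2m. Market value of debt D = 40474.1m × 99.59/100 = 40308.15619m.
Total capital V = 73578.2 + 40308.15619 = 113886.35619.
Equity: weight = 73578.2/113886.35619 = 0.6461; cost = 13.66%.
Bonds outstanding: weight = 40308.15619/113886.35619 = 0.3539; after-tax cost = 4.63% × (1 − 34%) = 3.0558%.
WACC = 0.6461 × 13.6600% + 0.3539 × 3.0558% = 9.9068%.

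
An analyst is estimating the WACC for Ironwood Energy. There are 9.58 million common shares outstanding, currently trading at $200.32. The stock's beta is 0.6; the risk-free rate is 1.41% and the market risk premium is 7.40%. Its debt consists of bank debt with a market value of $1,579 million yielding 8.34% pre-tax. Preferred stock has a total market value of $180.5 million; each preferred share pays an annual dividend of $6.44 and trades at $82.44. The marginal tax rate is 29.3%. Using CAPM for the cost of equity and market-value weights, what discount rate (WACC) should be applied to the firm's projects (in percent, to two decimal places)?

Cost of equity via CAPM: Re = 1.41% + 0.6 × 7.4% = 5.8500%.
Cost of preferred: Rp = 6.44 / 82.44 = 7.8117%.
Market value of equity E = 200.32 × 9.58m = 1919.0656m.
Total capital V = 1919.0656 + 180.5 + 1579 = 3678.5656.
Equity: weight = 1919.0656/3678.5656 = 0.5217; cost = 5.85%.
Preferred: weight = 180.5/3678.5656 = 0.0491; cost = 7.8117%.
Bank debt: weight = 1579/3678.5656 = 0.4292; after-tax cost = 8.34% × (1 − 29.3%) = 5.8964%.
WACC = 0.5217 × 5.8500% + 0.0491 × 7.8117% + 0.4292 × 5.8964% = 5.9662%.

5.97%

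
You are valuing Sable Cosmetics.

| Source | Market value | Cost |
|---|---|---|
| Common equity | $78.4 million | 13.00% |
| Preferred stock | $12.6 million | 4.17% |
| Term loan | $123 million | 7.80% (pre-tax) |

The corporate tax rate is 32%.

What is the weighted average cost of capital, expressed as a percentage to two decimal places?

8.06%

Total capital V = 78.4 + 12.6 + 123 = 214.
Equity: weight = 78.4/214 = 0.3664; cost = 13%.
Preferred: weight = 12.6/214 = 0.0589; cost = 4.17%.
Term loan: weight = 123/214 = 0.5748; after-tax cost = 7.8% × (1 − 32%) = 5.3040%.
WACC = 0.3664 × 13.0000% + 0.0589 × 4.1700% + 0.5748 × 5.3040% = 8.0567%.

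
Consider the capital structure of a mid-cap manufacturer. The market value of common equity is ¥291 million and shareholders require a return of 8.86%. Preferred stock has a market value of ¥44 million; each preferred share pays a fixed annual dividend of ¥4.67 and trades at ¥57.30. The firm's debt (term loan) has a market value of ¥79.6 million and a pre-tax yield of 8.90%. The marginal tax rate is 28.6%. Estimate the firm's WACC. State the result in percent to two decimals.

8.30%

Cost of preferred: Rp = 4.67 / 57.3 = 8.1501%.
Total capital V = 291 + 44 + 79.6 = 414.6.
Equity: weight = 291/414.6 = 0.7019; cost = 8.86%.
Preferred: weight = 44/414.6 = 0.1061; cost = 8.1501%.
Term loan: weight = 79.6/414.6 = 0.1920; after-tax cost = 8.9% × (1 − 28.6%) = 6.3546%.
WACC = 0.7019 × 8.8600% + 0.1061 × 8.1501% + 0.1920 × 6.3546% = 8.3036%.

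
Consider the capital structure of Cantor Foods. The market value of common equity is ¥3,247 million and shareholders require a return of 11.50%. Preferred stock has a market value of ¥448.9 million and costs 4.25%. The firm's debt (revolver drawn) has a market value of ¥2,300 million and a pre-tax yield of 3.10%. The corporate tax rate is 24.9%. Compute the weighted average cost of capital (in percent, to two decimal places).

Total capital V = 3247 + 448.9 + 2300 = 5995.9.
Equity: weight = 3247/5995.9 = 0.5415; cost = 11.5%.
Preferred: weight = 448.9/5995.9 = 0.0749; cost = 4.25%.
Revolver drawn: weight = 2300/5995.9 = 0.3836; after-tax cost = 3.1% × (1 − 24.9%) = 2.3281%.
WACC = 0.5415 × 11.5000% + 0.0749 × 4.2500% + 0.3836 × 2.3281% = 7.4389%.

7.44%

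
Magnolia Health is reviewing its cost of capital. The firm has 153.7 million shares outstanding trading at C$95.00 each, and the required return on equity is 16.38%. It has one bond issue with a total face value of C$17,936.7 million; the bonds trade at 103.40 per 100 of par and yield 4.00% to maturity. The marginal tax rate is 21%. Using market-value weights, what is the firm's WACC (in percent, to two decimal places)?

8.98%

Market value of equity E = 95.0 × 153.7m = 14601.5m. Market value of debt D = 17936.7m × 103.4/100 = 18546.5478m.
Total capital V = 14601.5 + 18546.5478 = 33148.0478.
Equity: weight = 14601.5/33148.0478 = 0.4405; cost = 16.38%.
Bonds outstanding: weight = 18546.5478/33148.0478 = 0.5595; after-tax cost = 4% × (1 − 21%) = 3.1600%.
WACC = 0.4405 × 16.3800% + 0.5595 × 3.1600% = 8.9833%.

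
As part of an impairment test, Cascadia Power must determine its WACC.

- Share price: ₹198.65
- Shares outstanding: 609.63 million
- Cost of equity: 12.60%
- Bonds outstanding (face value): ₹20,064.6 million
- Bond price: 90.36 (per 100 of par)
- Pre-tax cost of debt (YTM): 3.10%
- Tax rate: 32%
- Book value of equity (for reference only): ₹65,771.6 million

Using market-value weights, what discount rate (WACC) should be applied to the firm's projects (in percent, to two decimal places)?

Market value of equity E = 198.65 × 609.63m = 121102.9995m. Market value of debt D = 20064.6m × 90.36/100 = 18130.37256m.
Total capital V = 121102.9995 + 18130.37256 = 139233.37206.
Equity: weight = 121102.9995/139233.37206 = 0.8698; cost = 12.6%.
Bonds outstanding: weight = 18130.37256/139233.37206 = 0.1302; after-tax cost = 3.1% × (1 − 32%) = 2.1080%.
WACC = 0.8698 × 12.6000% + 0.1302 × 2.1080% = 11.2338%.

11.23%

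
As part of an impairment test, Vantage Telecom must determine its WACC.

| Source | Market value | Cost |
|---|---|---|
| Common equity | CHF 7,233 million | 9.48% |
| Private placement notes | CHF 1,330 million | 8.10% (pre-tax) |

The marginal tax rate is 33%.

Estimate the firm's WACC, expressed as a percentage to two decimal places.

8.85%

Total capital V = 7233 + 1330 = 8563.
Equity: weight = 7233/8563 = 0.8447; cost = 9.48%.
Private placement notes: weight = 1330/8563 = 0.1553; after-tax cost = 8.1% × (1 − 33%) = 5.4270%.
WACC = 0.8447 × 9.4800% + 0.1553 × 5.4270% = 8.8505%.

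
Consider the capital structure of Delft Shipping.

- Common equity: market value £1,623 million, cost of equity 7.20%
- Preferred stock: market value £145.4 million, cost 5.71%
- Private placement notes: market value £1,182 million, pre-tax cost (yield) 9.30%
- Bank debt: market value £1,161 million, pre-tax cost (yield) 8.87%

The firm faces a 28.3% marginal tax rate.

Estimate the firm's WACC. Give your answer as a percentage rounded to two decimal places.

6.76%

Total capital V = 1623 + 145.4 + 1182 + 1161 = 4111.4.
Equity: weight = 1623/4111.4 = 0.3948; cost = 7.2%.
Preferred: weight = 145.4/4111.4 = 0.0354; cost = 5.71%.
Private placement notes: weight = 1182/4111.4 = 0.2875; after-tax cost = 9.3% × (1 − 28.3%) = 6.6681%.
Bank debt: weight = 1161/4111.4 = 0.2824; after-tax cost = 8.87% × (1 − 28.3%) = 6.3598%.
WACC = 0.3948 × 7.2000% + 0.0354 × 5.7100% + 0.2875 × 6.6681% + 0.2824 × 6.3598% = 6.7571%.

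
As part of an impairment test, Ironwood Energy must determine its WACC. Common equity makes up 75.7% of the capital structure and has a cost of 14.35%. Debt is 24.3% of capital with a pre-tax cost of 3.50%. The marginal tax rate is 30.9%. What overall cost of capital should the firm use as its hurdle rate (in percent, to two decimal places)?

After-tax cost of debt = 3.5% × (1 − 30.9%) = 2.4185%.
WACC = 0.757 × 14.3500% + 0.243 × 2.4185% = 11.4506%.

11.45%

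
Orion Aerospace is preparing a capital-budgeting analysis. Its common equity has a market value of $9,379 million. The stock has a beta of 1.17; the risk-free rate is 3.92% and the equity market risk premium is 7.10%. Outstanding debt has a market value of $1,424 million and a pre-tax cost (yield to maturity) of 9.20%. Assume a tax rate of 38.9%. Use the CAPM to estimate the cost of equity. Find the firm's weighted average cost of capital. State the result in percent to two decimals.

Cost of equity via CAPM: Re = 3.92% + 1.17 × 7.1% = 12.2270%.
Total capital V = 9379 + 1424 = 10803.
Equity: weight = 9379/10803 = 0.8682; cost = 12.227%.
Debt: weight = 1424/10803 = 0.1318; after-tax cost = 9.2% × (1 − 38.9%) = 5.6212%.
WACC = 0.8682 × 12.2270% + 0.1318 × 5.6212% = 11.3563%.

11.36%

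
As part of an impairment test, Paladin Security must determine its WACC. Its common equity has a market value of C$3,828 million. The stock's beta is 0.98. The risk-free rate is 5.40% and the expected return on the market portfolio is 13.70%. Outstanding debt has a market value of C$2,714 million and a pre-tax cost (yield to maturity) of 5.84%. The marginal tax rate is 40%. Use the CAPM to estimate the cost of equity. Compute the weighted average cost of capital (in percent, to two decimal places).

Market risk premium = 13.7% − 5.4% = 8.3%.
Cost of equity via CAPM: Re = 5.4% + 0.98 × 8.3% = 13.5340%.
Total capital V = 3828 + 2714 = 6542.
Equity: weight = 3828/6542 = 0.5851; cost = 13.534%.
Debt: weight = 2714/6542 = 0.4149; after-tax cost = 5.84% × (1 − 40%) = 3.5040%.
WACC = 0.5851 × 13.5340% + 0.4149 × 3.5040% = 9.3730%.

9.37%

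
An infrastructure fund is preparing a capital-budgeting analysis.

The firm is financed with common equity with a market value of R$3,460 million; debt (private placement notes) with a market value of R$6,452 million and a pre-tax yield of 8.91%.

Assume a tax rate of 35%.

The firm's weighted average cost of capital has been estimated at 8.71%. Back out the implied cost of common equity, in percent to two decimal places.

Total capital V = 3460 + 6452 = 9912.
Equity weight = 3460/9912 = 0.3491.
Private placement notes weight = 6452/9912 = 0.6509.
Debt contribution = 0.6509 × 8.91% × (1 − 35%) = 3.7699%.
Required equity contribution = 8.71% − 3.7699% = 4.9401%.
Re = 4.9401% / 0.3491 = 14.1522%.

14.15%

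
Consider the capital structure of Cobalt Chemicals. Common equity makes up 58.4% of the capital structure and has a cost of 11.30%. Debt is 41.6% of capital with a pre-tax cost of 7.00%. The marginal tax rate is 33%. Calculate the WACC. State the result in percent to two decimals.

After-tax cost of debt = 7% × (1 − 33%) = 4.6900%.
WACC = 0.584 × 11.3000% + 0.416 × 4.6900% = 8.5502%.

8.55%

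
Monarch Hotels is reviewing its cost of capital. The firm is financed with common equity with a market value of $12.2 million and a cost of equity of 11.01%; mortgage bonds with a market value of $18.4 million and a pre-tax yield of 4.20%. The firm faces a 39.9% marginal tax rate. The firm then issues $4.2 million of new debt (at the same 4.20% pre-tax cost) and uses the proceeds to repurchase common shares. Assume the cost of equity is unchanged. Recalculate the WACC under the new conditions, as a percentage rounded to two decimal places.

4.74%

After the change:
Total capital V = 8 + 22.6 = 30.6.
Equity: weight = 8/30.6 = 0.2614; cost = 11.01%.
Mortgage bonds: weight = 22.6/30.6 = 0.7386; after-tax cost = 4.2% × (1 − 39.9%) = 2.5242%.
WACC = 0.2614 × 11.0100% + 0.7386 × 2.5242% = 4.7427%.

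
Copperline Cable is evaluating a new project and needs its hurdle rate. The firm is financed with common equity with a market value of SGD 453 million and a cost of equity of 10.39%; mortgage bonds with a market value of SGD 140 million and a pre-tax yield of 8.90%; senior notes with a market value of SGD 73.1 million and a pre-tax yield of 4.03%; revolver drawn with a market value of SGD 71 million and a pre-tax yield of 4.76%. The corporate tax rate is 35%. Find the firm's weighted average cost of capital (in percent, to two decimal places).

Total capital V = 453 + 140 + 73.1 + 71 = 737.1.
Equity: weight = 453/737.1 = 0.6146; cost = 10.39%.
Mortgage bonds: weight = 140/737.1 = 0.1899; after-tax cost = 8.9% × (1 − 35%) = 5.7850%.
Senior notes: weight = 73.1/737.1 = 0.0992; after-tax cost = 4.03% × (1 − 35%) = 2.6195%.
Revolver drawn: weight = 71/737.1 = 0.0963; after-tax cost = 4.76% × (1 − 35%) = 3.0940%.
WACC = 0.6146 × 10.3900% + 0.1899 × 5.7850% + 0.0992 × 2.6195% + 0.0963 × 3.0940% = 8.0420%.

8.04%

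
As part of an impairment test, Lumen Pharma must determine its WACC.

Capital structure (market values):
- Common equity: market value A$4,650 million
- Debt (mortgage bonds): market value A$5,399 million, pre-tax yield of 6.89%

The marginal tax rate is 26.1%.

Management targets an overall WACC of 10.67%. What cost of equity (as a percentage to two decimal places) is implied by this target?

17.15%

Total capital V = 4650 + 5399 = 10049.
Equity weight = 4650/10049 = 0.4627.
Mortgage bonds weight = 5399/10049 = 0.5373.
Debt contribution = 0.5373 × 6.89% × (1 − 26.1%) = 2.7356%.
Required equity contribution = 10.67% − 2.7356% = 7.9344%.
Re = 7.9344% / 0.4627 = 17.1468%.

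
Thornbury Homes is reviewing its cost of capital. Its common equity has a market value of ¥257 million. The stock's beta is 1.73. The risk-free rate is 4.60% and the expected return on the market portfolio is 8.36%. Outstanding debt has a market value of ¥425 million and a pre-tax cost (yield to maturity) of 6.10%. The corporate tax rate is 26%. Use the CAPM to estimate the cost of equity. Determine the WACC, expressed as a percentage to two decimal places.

7.00%

Market risk premium = 8.36% − 4.6% = 3.76%.
Cost of equity via CAPM: Re = 4.6% + 1.73 × 3.76% = 11.1048%.
Total capital V = 257 + 425 = 682.
Equity: weight = 257/682 = 0.3768; cost = 11.1048%.
Debt: weight = 425/682 = 0.6232; after-tax cost = 6.1% × (1 − 26%) = 4.5140%.
WACC = 0.3768 × 11.1048% + 0.6232 × 4.5140% = 6.9976%.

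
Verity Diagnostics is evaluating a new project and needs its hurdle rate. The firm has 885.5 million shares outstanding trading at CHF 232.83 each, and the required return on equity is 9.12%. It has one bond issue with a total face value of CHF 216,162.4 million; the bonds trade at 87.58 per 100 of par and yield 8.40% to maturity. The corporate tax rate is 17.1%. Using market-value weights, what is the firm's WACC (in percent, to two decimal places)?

8.09%

Market value of equity E = 232.83 × 885.5m = 206170.965m. Market value of debt D = 216162.4m × 87.58/100 = 189315.02992m.
Total capital V = 206170.965 + 189315.02992 = 395485.99492.
Equity: weight = 206170.965/395485.99492 = 0.5213; cost = 9.12%.
Bonds outstanding: weight = 189315.02992/395485.99492 = 0.4787; after-tax cost = 8.4% × (1 − 17.1%) = 6.9636%.
WACC = 0.5213 × 9.1200% + 0.4787 × 6.9636% = 8.0878%.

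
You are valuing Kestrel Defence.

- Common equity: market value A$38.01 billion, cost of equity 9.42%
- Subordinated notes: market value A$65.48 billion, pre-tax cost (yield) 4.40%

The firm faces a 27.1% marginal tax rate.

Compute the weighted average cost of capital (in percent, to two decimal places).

5.49%

Total capital V = 38.01 + 65.48 = 103.49.
Equity: weight = 38.01/103.49 = 0.3673; cost = 9.42%.
Subordinated notes: weight = 65.48/103.49 = 0.6327; after-tax cost = 4.4% × (1 − 27.1%) = 3.2076%.
WACC = 0.3673 × 9.4200% + 0.6327 × 3.2076% = 5.4893%.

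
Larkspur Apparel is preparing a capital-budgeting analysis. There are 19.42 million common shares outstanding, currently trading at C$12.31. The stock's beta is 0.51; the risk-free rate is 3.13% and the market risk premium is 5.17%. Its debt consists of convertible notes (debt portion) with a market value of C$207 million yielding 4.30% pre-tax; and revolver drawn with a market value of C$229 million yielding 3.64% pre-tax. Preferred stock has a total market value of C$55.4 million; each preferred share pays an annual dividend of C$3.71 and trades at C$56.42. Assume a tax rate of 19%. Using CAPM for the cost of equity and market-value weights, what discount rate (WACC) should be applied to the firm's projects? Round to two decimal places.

4.30%

Cost of equity via CAPM: Re = 3.13% + 0.51 × 5.17% = 5.7667%.
Cost of preferred: Rp = 3.71 / 56.42 = 6.5757%.
Market value of equity E = 12.31 × 19.42m = 239.0602m.
Total capital V = 239.0602 + 55.4 + 207 + 229 = 730.4602.
Equity: weight = 239.0602/730.4602 = 0.3273; cost = 5.7667%.
Preferred: weight = 55.4/730.4602 = 0.0758; cost = 6.5757%.
Convertible notes (debt portion): weight = 207/730.4602 = 0.2834; after-tax cost = 4.3% × (1 − 19%) = 3.4830%.
Revolver drawn: weight = 229/730.4602 = 0.3135; after-tax cost = 3.64% × (1 − 19%) = 2.9484%.
WACC = 0.3273 × 5.7667% + 0.0758 × 6.5757% + 0.2834 × 3.4830% + 0.3135 × 2.9484% = 4.2974%.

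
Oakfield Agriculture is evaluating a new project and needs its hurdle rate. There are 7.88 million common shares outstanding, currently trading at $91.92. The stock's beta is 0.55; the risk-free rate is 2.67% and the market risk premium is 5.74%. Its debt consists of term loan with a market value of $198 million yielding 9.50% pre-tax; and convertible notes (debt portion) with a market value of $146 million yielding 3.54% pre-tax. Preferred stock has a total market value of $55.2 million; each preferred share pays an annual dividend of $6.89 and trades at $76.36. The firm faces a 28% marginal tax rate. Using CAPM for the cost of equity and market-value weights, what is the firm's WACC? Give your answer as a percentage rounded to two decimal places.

Cost of equity via CAPM: Re = 2.67% + 0.55 × 5.74% = 5.8270%.
Cost of preferred: Rp = 6.89 / 76.36 = 9.0230%.
Market value of equity E = 91.92 × 7.88m = 724.3296m.
Total capital V = 724.3296 + 55.2 + 198 + 146 = 1123.5296.
Equity: weight = 724.3296/1123.5296 = 0.6447; cost = 5.827%.
Preferred: weight = 55.2/1123.5296 = 0.0491; cost = 9.023%.
Term loan: weight = 198/1123.5296 = 0.1762; after-tax cost = 9.5% × (1 − 28%) = 6.8400%.
Convertible notes (debt portion): weight = 146/1123.5296 = 0.1299; after-tax cost = 3.54% × (1 − 28%) = 2.5488%.
WACC = 0.6447 × 5.8270% + 0.0491 × 9.0230% + 0.1762 × 6.8400% + 0.1299 × 2.5488% = 5.7365%.

5.74%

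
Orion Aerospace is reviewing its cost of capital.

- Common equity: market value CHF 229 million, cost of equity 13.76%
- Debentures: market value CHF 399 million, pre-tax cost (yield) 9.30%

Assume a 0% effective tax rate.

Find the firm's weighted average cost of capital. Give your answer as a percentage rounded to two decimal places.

10.93%

Total capital V = 229 + 399 = 628.
Equity: weight = 229/628 = 0.3646; cost = 13.76%.
Debentures: weight = 399/628 = 0.6354; after-tax cost = 9.3% × (1 − 0%) = 9.3000%.
WACC = 0.3646 × 13.7600% + 0.6354 × 9.3000% = 10.9263%.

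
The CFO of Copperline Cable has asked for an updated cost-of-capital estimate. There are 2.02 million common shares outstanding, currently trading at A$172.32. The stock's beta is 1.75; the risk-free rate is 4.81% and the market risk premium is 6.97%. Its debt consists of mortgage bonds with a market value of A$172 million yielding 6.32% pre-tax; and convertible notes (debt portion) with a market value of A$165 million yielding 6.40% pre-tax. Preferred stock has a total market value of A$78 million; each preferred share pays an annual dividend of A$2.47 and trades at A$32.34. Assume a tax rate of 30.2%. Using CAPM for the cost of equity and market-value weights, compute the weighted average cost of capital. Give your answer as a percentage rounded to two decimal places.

10.50%

Cost of equity via CAPM: Re = 4.81% + 1.75 × 6.97% = 17.0075%.
Cost of preferred: Rp = 2.47 / 32.34 = 7.6376%.
Market value of equity E = 172.32 × 2.02m = 348.0864m.
Total capital V = 348.0864 + 78 + 172 + 165 = 763.0864.
Equity: weight = 348.0864/763.0864 = 0.4562; cost = 17.0075%.
Preferred: weight = 78/763.0864 = 0.1022; cost = 7.6376%.
Mortgage bonds: weight = 172/763.0864 = 0.2254; after-tax cost = 6.32% × (1 − 30.2%) = 4.4114%.
Convertible notes (debt portion): weight = 165/763.0864 = 0.2162; after-tax cost = 6.4% × (1 − 30.2%) = 4.4672%.
WACC = 0.4562 × 17.0075% + 0.1022 × 7.6376% + 0.2254 × 4.4114% + 0.2162 × 4.4672% = 10.4990%.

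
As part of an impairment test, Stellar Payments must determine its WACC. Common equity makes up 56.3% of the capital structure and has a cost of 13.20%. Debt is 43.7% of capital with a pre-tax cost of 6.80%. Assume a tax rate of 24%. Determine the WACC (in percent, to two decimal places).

After-tax cost of debt = 6.8% × (1 − 24%) = 5.1680%.
WACC = 0.563 × 13.2000% + 0.437 × 5.1680% = 9.6900%.

9.69%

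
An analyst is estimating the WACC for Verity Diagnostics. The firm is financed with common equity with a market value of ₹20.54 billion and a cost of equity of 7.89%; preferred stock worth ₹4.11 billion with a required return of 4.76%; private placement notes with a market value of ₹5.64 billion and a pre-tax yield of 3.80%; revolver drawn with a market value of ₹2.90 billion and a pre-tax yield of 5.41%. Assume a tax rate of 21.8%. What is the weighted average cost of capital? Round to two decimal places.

6.35%

Total capital V = 20.54 + 4.11 + 5.64 + 2.9 = 33.19.
Equity: weight = 20.54/33.19 = 0.6189; cost = 7.89%.
Preferred: weight = 4.11/33.19 = 0.1238; cost = 4.76%.
Private placement notes: weight = 5.64/33.19 = 0.1699; after-tax cost = 3.8% × (1 − 21.8%) = 2.9716%.
Revolver drawn: weight = 2.9/33.19 = 0.0874; after-tax cost = 5.41% × (1 − 21.8%) = 4.2306%.
WACC = 0.6189 × 7.8900% + 0.1238 × 4.7600% + 0.1699 × 2.9716% + 0.0874 × 4.2306% = 6.3469%.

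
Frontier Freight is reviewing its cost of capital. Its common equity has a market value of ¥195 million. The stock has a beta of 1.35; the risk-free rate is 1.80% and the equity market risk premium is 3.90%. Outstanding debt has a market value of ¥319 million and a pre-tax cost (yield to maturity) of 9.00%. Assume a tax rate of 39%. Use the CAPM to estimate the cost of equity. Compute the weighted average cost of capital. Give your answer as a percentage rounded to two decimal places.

6.09%

Cost of equity via CAPM: Re = 1.8% + 1.35 × 3.9% = 7.0650%.
Total capital V = 195 + 319 = 514.
Equity: weight = 195/514 = 0.3794; cost = 7.065%.
Debt: weight = 319/514 = 0.6206; after-tax cost = 9% × (1 − 39%) = 5.4900%.
WACC = 0.3794 × 7.0650% + 0.6206 × 5.4900% = 6.0875%.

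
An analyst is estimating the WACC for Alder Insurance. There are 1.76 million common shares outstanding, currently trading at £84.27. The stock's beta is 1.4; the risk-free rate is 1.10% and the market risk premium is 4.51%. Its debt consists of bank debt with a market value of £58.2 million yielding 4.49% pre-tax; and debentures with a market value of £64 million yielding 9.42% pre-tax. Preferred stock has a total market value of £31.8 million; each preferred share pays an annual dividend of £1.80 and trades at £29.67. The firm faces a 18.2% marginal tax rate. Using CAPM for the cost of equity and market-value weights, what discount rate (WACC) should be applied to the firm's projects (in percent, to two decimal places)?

6.61%

Cost of equity via CAPM: Re = 1.1% + 1.4 × 4.51% = 7.4140%.
Cost of preferred: Rp = 1.8 / 29.67 = 6.0667%.
Market value of equity E = 84.27 × 1.76m = 148.3152m.
Total capital V = 148.3152 + 31.8 + 58.2 + 64 = 302.3152.
Equity: weight = 148.3152/302.3152 = 0.4906; cost = 7.414%.
Preferred: weight = 31.8/302.3152 = 0.1052; cost = 6.0667%.
Bank debt: weight = 58.2/302.3152 = 0.1925; after-tax cost = 4.49% × (1 − 18.2%) = 3.6728%.
Debentures: weight = 64/302.3152 = 0.2117; after-tax cost = 9.42% × (1 − 18.2%) = 7.7056%.
WACC = 0.4906 × 7.4140% + 0.1052 × 6.0667% + 0.1925 × 3.6728% + 0.2117 × 7.7056% = 6.6138%.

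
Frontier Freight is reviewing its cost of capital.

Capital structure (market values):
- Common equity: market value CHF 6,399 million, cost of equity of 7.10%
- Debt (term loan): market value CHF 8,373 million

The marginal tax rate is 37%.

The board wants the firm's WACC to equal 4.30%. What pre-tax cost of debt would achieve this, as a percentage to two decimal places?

Total capital V = 6399 + 8373 = 14772.
Equity weight = 6399/14772 = 0.4332.
Term loan weight = 8373/14772 = 0.5668.
Equity contribution = 0.4332 × 7.1% = 3.0756%.
Remaining for debt = 4.3% − 3.0756% = 1.2244%.
Rd × (1 − 37%) × 0.5668 = 1.2244%  ⇒  Rd = 3.4288%.

3.43%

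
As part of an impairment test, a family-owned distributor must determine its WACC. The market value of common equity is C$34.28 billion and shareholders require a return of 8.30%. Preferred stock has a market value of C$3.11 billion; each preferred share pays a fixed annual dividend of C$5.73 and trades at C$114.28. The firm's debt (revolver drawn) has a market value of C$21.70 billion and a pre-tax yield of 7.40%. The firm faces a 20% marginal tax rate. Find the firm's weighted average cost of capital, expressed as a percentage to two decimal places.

Cost of preferred: Rp = 5.73 / 114.28 = 5.0140%.
Total capital V = 34.28 + 3.11 + 21.7 = 59.09.
Equity: weight = 34.28/59.09 = 0.5801; cost = 8.3%.
Preferred: weight = 3.11/59.09 = 0.0526; cost = 5.014%.
Revolver drawn: weight = 21.7/59.09 = 0.3672; after-tax cost = 7.4% × (1 − 20%) = 5.9200%.
WACC = 0.5801 × 8.3000% + 0.0526 × 5.0140% + 0.3672 × 5.9200% = 7.2530%.

7.25%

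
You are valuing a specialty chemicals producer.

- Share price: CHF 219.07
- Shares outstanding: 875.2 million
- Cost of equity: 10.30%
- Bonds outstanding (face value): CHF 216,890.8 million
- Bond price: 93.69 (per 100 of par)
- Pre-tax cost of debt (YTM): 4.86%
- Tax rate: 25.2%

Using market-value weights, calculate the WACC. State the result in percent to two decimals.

6.87%

Market value of equity E = 219.07 × 875.2m = 191730.064m. Market value of debt D = 216890.8m × 93.69/100 = 203204.99052m.
Total capital V = 191730.064 + 203204.99052 = 394935.05452.
Equity: weight = 191730.064/394935.05452 = 0.4855; cost = 10.3%.
Bonds outstanding: weight = 203204.99052/394935.05452 = 0.5145; after-tax cost = 4.86% × (1 − 25.2%) = 3.6353%.
WACC = 0.4855 × 10.3000% + 0.5145 × 3.6353% = 6.8708%.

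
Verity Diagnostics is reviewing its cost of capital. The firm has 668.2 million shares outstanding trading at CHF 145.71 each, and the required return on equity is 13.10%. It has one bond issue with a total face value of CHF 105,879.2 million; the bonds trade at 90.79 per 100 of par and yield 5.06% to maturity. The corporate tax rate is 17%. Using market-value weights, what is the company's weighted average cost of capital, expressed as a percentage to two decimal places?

8.68%

Market value of equity E = 145.71 × 668.2m = 97363.422m. Market value of debt D = 105879.2m × 90.79/100 = 96127.72568m.
Total capital V = 97363.422 + 96127.72568 = 193491.14768.
Equity: weight = 97363.422/193491.14768 = 0.5032; cost = 13.1%.
Bonds outstanding: weight = 96127.72568/193491.14768 = 0.4968; after-tax cost = 5.06% × (1 − 17%) = 4.1998%.
WACC = 0.5032 × 13.1000% + 0.4968 × 4.1998% = 8.6783%.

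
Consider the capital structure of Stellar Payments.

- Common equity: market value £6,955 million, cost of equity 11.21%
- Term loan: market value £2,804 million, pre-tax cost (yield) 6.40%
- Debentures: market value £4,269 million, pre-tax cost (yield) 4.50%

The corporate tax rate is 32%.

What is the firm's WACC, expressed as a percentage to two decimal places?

7.36%

Total capital V = 6955 + 2804 + 4269 = 14028.
Equity: weight = 6955/14028 = 0.4958; cost = 11.21%.
Term loan: weight = 2804/14028 = 0.1999; after-tax cost = 6.4% × (1 − 32%) = 4.3520%.
Debentures: weight = 4269/14028 = 0.3043; after-tax cost = 4.5% × (1 − 32%) = 3.0600%.
WACC = 0.4958 × 11.2100% + 0.1999 × 4.3520% + 0.3043 × 3.0600% = 7.3590%.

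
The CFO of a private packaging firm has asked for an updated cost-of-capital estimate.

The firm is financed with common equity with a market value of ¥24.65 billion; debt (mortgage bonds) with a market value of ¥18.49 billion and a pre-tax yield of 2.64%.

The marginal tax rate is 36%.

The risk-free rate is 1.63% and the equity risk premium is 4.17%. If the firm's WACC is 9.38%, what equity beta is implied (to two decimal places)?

3.24

Total capital V = 24.65 + 18.49 = 43.14.
Equity weight = 24.65/43.14 = 0.5714.
Mortgage bonds weight = 18.49/43.14 = 0.4286.
Debt contribution = 0.4286 × 2.64% × (1 − 36%) = 0.7242%.
Required equity contribution = 9.38% − 0.7242% = 8.6558%  ⇒  Re = 15.1486%.
CAPM: 15.1486% = 1.63% + β × 4.17%  ⇒  β = 3.2419.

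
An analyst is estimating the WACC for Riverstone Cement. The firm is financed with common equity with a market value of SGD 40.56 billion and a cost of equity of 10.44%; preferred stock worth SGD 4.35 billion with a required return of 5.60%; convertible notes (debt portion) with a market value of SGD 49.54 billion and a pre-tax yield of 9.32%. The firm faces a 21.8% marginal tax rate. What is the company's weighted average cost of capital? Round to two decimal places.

Total capital V = 40.56 + 4.35 + 49.54 = 94.45.
Equity: weight = 40.56/94.45 = 0.4294; cost = 10.44%.
Preferred: weight = 4.35/94.45 = 0.0461; cost = 5.6%.
Convertible notes (debt portion): weight = 49.54/94.45 = 0.5245; after-tax cost = 9.32% × (1 − 21.8%) = 7.2882%.
WACC = 0.4294 × 10.4400% + 0.0461 × 5.6000% + 0.5245 × 7.2882% = 8.5640%.

8.56%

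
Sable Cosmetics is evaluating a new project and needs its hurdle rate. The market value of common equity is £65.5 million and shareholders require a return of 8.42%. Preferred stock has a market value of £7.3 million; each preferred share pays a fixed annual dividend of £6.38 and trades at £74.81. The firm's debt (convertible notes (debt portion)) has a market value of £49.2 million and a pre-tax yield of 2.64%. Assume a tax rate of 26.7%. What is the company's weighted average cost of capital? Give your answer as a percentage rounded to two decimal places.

Cost of preferred: Rp = 6.38 / 74.81 = 8.5283%.
Total capital V = 65.5 + 7.3 + 49.2 = 122.
Equity: weight = 65.5/122 = 0.5369; cost = 8.42%.
Preferred: weight = 7.3/122 = 0.0598; cost = 8.5283%.
Convertible notes (debt portion): weight = 49.2/122 = 0.4033; after-tax cost = 2.64% × (1 − 26.7%) = 1.9351%.
WACC = 0.5369 × 8.4200% + 0.0598 × 8.5283% + 0.4033 × 1.9351% = 5.8113%.

5.81%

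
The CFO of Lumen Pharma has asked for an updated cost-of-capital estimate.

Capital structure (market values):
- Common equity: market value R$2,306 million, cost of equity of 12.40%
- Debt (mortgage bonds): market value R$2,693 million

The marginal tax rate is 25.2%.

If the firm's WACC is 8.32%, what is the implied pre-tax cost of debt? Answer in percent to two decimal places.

Total capital V = 2306 + 2693 = 4999.
Equity weight = 2306/4999 = 0.4613.
Mortgage bonds weight = 2693/4999 = 0.5387.
Equity contribution = 0.4613 × 12.4% = 5.7200%.
Remaining for debt = 8.32% − 5.7200% = 2.6000%.
Rd × (1 − 25.2%) × 0.5387 = 2.6000%  ⇒  Rd = 6.4523%.

6.45%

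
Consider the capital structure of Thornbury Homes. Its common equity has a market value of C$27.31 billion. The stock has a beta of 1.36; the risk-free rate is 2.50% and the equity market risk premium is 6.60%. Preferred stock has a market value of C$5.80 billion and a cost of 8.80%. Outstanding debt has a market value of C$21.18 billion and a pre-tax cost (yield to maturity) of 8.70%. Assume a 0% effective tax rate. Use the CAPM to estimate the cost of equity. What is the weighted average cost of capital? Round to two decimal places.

Cost of equity via CAPM: Re = 2.5% + 1.36 × 6.6% = 11.4760%.
Total capital V = 27.31 + 5.8 + 21.18 = 54.29.
Equity: weight = 27.31/54.29 = 0.5030; cost = 11.476%.
Preferred: weight = 5.8/54.29 = 0.1068; cost = 8.8%.
Debt: weight = 21.18/54.29 = 0.3901; after-tax cost = 8.7% × (1 − 0%) = 8.7000%.
WACC = 0.5030 × 11.4760% + 0.1068 × 8.8000% + 0.3901 × 8.7000% = 10.1071%.

10.11%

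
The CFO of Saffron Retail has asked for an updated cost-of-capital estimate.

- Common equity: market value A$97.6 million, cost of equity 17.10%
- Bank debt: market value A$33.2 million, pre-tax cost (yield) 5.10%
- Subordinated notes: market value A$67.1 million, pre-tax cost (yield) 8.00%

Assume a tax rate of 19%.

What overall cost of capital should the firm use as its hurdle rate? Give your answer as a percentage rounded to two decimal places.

11.32%

Total capital V = 97.6 + 33.2 + 67.1 = 197.9.
Equity: weight = 97.6/197.9 = 0.4932; cost = 17.1%.
Bank debt: weight = 33.2/197.9 = 0.1678; after-tax cost = 5.1% × (1 − 19%) = 4.1310%.
Subordinated notes: weight = 67.1/197.9 = 0.3391; after-tax cost = 8% × (1 − 19%) = 6.4800%.
WACC = 0.4932 × 17.1000% + 0.1678 × 4.1310% + 0.3391 × 6.4800% = 11.3235%.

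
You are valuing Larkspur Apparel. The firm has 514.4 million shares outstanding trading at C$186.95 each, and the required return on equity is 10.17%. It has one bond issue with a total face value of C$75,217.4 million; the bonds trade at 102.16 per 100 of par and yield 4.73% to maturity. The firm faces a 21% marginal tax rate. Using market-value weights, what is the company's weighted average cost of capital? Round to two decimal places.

Market value of equity E = 186.95 × 514.4m = 96167.08m. Market value of debt D = 75217.4m × 102.16/100 = 76842.09584m.
Total capital V = 96167.08 + 76842.09584 = 173009.17584.
Equity: weight = 96167.08/173009.17584 = 0.5558; cost = 10.17%.
Bonds outstanding: weight = 76842.09584/173009.17584 = 0.4442; after-tax cost = 4.73% × (1 − 21%) = 3.7367%.
WACC = 0.5558 × 10.1700% + 0.4442 × 3.7367% = 7.3126%.

7.31%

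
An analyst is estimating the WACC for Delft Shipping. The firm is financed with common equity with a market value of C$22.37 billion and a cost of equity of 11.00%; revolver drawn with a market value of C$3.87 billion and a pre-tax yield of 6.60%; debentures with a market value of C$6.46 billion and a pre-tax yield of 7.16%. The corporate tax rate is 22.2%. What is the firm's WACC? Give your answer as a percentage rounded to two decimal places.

Total capital V = 22.37 + 3.87 + 6.46 = 32.7.
Equity: weight = 22.37/32.7 = 0.6841; cost = 11%.
Revolver drawn: weight = 3.87/32.7 = 0.1183; after-tax cost = 6.6% × (1 − 22.2%) = 5.1348%.
Debentures: weight = 6.46/32.7 = 0.1976; after-tax cost = 7.16% × (1 − 22.2%) = 5.5705%.
WACC = 0.6841 × 11.0000% + 0.1183 × 5.1348% + 0.1976 × 5.5705% = 9.2332%.

9.23%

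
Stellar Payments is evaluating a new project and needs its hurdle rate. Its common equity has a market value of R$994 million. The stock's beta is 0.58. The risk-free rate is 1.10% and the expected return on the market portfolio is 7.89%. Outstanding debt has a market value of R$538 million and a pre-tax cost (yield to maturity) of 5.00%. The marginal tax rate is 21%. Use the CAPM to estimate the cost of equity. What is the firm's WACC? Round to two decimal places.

4.66%

Market risk premium = 7.89% − 1.1% = 6.79%.
Cost of equity via CAPM: Re = 1.1% + 0.58 × 6.79% = 5.0382%.
Total capital V = 994 + 538 = 1532.
Equity: weight = 994/1532 = 0.6488; cost = 5.0382%.
Debt: weight = 538/1532 = 0.3512; after-tax cost = 5% × (1 − 21%) = 3.9500%.
WACC = 0.6488 × 5.0382% + 0.3512 × 3.9500% = 4.6561%.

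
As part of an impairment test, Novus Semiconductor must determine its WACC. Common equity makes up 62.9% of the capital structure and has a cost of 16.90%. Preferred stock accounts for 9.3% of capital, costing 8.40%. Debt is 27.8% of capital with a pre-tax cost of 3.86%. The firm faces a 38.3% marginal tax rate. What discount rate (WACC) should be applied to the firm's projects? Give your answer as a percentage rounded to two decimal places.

12.07%

After-tax cost of debt = 3.86% × (1 − 38.3%) = 2.3816%.
WACC = 0.629 × 16.9000% + 0.093 × 8.4000% + 0.278 × 2.3816% = 12.0734%.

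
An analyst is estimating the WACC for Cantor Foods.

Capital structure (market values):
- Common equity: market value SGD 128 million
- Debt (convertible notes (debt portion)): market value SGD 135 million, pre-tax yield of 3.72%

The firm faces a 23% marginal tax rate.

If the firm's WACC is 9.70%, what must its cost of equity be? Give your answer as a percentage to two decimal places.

16.91%

Total capital V = 128 + 135 = 263.
Equity weight = 128/263 = 0.4867.
Convertible notes (debt portion) weight = 135/263 = 0.5133.
Debt contribution = 0.5133 × 3.72% × (1 − 23%) = 1.4703%.
Required equity contribution = 9.7% − 1.4703% = 8.2297%.
Re = 8.2297% / 0.4867 = 16.9094%.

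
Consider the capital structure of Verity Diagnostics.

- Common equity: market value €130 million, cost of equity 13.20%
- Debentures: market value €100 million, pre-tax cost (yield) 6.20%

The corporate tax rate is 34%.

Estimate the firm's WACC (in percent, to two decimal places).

9.24%

Total capital V = 130 + 100 = 230.
Equity: weight = 130/230 = 0.5652; cost = 13.2%.
Debentures: weight = 100/230 = 0.4348; after-tax cost = 6.2% × (1 − 34%) = 4.0920%.
WACC = 0.5652 × 13.2000% + 0.4348 × 4.0920% = 9.2400%.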